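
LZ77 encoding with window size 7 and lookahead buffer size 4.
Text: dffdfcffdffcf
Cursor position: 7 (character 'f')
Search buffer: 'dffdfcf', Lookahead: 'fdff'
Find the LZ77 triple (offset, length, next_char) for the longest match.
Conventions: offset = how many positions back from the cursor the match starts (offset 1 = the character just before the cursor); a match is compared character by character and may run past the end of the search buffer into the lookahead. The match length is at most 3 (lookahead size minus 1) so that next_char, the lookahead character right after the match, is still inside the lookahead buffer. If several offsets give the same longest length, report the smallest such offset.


Try each offset into the search buffer:
  offset=1 (pos 6, char 'f'): match length 1
  offset=2 (pos 5, char 'c'): match length 0
  offset=3 (pos 4, char 'f'): match length 1
  offset=4 (pos 3, char 'd'): match length 0
  offset=5 (pos 2, char 'f'): match length 3
  offset=6 (pos 1, char 'f'): match length 1
  offset=7 (pos 0, char 'd'): match length 0
Longest match has length 3 at offset 5.
next_char = character at position 7 + 3 = 10 -> 'f'

Best match: offset=5, length=3 (matching 'fdf' starting at position 2)
LZ77 triple: (5, 3, 'f')


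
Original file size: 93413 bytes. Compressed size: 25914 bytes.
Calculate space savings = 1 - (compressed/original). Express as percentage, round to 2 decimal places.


ratio = compressed/original = 25914/93413 = 0.277413
savings = 1 - ratio = 1 - 0.277413 = 0.722587
as a percentage: 0.722587 * 100 = 72.26%

Space savings = 1 - 25914/93413 = 72.26%


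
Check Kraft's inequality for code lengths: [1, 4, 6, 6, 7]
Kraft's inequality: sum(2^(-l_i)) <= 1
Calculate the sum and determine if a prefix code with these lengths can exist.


Sum = 2^(-1) + 2^(-4) + 2^(-6) + 2^(-6) + 2^(-7)
    = 0.5 + 0.0625 + 0.015625 + 0.015625 + 0.0078125
    = 77/128 = 0.6015625
Since 0.6015625 <= 1, Kraft's inequality IS satisfied.
A prefix code with these lengths CAN exist.

Kraft sum = 0.6015625. Satisfied.


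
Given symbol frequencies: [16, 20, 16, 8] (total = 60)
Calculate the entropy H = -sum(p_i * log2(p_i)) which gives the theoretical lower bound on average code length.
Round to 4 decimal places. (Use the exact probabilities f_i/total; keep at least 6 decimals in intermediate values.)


Per-symbol terms -p_i * log2(p_i) with p_i = f_i/60:
  p = 16/60 = 0.266667: log2(p) = -1.906891, -p*log2(p) = 0.508504
  p = 20/60 = 0.333333: log2(p) = -1.584963, -p*log2(p) = 0.528321
  p = 16/60 = 0.266667: log2(p) = -1.906891, -p*log2(p) = 0.508504
  p = 8/60 = 0.133333: log2(p) = -2.906891, -p*log2(p) = 0.387585
H = 0.508504 + 0.528321 + 0.508504 + 0.387585 = 1.932914

H = 1.9329 bits/symbol


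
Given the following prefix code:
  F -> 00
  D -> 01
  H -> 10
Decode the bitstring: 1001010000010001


Decoding step by step:
Bits 10 -> H
Bits 01 -> D
Bits 01 -> D
Bits 00 -> F
Bits 00 -> F
Bits 01 -> D
Bits 00 -> F
Bits 01 -> D


Decoded message: HDDFFDFD


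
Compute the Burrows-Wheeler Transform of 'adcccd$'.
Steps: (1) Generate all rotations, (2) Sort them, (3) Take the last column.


Rotations (sorted):
  0: $adcccd -> last char: d
  1: adcccd$ -> last char: $
  2: cccd$ad -> last char: d
  3: ccd$adc -> last char: c
  4: cd$adcc -> last char: c
  5: d$adccc -> last char: c
  6: dcccd$a -> last char: a


BWT = d$dccca


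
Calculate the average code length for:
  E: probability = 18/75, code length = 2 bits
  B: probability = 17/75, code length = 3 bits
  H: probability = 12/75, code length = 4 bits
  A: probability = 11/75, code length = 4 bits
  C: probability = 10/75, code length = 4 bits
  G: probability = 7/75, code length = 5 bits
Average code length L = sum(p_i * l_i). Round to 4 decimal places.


Weighted contributions p_i * l_i:
  E: (18/75) * 2 = 36/75
  B: (17/75) * 3 = 51/75
  H: (12/75) * 4 = 48/75
  A: (11/75) * 4 = 44/75
  C: (10/75) * 4 = 40/75
  G: (7/75) * 5 = 35/75
Sum = (36 + 51 + 48 + 44 + 40 + 35)/75 = 254/75

L = 254/75 = 3.3867 bits/symbol


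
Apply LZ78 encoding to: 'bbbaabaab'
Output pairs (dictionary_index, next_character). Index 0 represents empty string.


LZ78 encoding steps:
Dictionary: {0: ''}
Step 1: w='' (idx 0), next='b' -> output (0, 'b'), add 'b' as idx 1
Step 2: w='b' (idx 1), next='b' -> output (1, 'b'), add 'bb' as idx 2
Step 3: w='' (idx 0), next='a' -> output (0, 'a'), add 'a' as idx 3
Step 4: w='a' (idx 3), next='b' -> output (3, 'b'), add 'ab' as idx 4
Step 5: w='a' (idx 3), next='a' -> output (3, 'a'), add 'aa' as idx 5
Step 6: w='b' (idx 1), end of input -> output (1, '')


Encoded: [(0, 'b'), (1, 'b'), (0, 'a'), (3, 'b'), (3, 'a'), (1, '')]


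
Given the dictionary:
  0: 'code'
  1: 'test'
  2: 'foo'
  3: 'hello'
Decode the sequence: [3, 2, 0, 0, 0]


Look up each index in the dictionary:
  3 -> 'hello'
  2 -> 'foo'
  0 -> 'code'
  0 -> 'code'
  0 -> 'code'

Decoded: "hello foo code code code"


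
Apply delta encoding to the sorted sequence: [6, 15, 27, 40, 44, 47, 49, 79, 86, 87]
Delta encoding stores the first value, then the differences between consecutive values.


First value: 6
Deltas:
  15 - 6 = 9
  27 - 15 = 12
  40 - 27 = 13
  44 - 40 = 4
  47 - 44 = 3
  49 - 47 = 2
  79 - 49 = 30
  86 - 79 = 7
  87 - 86 = 1


Delta encoded: [6, 9, 12, 13, 4, 3, 2, 30, 7, 1]


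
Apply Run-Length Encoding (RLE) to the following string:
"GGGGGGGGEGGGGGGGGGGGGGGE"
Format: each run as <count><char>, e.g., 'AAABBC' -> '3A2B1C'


Scanning runs left to right:
  i=0: run of 'G' x 8 -> '8G'
  i=8: run of 'E' x 1 -> '1E'
  i=9: run of 'G' x 14 -> '14G'
  i=23: run of 'E' x 1 -> '1E'

RLE = 8G1E14G1E


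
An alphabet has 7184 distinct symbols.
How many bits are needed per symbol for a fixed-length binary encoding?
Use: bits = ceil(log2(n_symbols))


log2(7184) = 12.8106
Bracket: 2^12 = 4096 < 7184 <= 2^13 = 8192
So ceil(log2(7184)) = 13

bits = ceil(log2(7184)) = ceil(12.8106) = 13 bits


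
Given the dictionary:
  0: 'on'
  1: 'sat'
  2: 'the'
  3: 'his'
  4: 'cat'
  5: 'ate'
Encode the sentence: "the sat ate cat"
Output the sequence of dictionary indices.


Look up each word in the dictionary:
  'the' -> 2
  'sat' -> 1
  'ate' -> 5
  'cat' -> 4

Encoded: [2, 1, 5, 4]


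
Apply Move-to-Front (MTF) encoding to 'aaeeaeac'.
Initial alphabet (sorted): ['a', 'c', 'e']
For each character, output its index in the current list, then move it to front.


MTF encoding:
'a': index 0 in ['a', 'c', 'e'] -> ['a', 'c', 'e']
'a': index 0 in ['a', 'c', 'e'] -> ['a', 'c', 'e']
'e': index 2 in ['a', 'c', 'e'] -> ['e', 'a', 'c']
'e': index 0 in ['e', 'a', 'c'] -> ['e', 'a', 'c']
'a': index 1 in ['e', 'a', 'c'] -> ['a', 'e', 'c']
'e': index 1 in ['a', 'e', 'c'] -> ['e', 'a', 'c']
'a': index 1 in ['e', 'a', 'c'] -> ['a', 'e', 'c']
'c': index 2 in ['a', 'e', 'c'] -> ['c', 'a', 'e']


Output: [0, 0, 2, 0, 1, 1, 1, 2]


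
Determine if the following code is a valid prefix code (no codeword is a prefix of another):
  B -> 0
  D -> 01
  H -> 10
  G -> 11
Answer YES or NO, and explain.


Checking each pair (does one codeword prefix another?):
  B='0' vs D='01': prefix -- VIOLATION

NO -- this is NOT a valid prefix code. B (0) is a prefix of D (01).


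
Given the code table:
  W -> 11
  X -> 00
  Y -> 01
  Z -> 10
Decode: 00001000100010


Decoding:
00 -> X
00 -> X
10 -> Z
00 -> X
10 -> Z
00 -> X
10 -> Z


Result: XXZXZXZ


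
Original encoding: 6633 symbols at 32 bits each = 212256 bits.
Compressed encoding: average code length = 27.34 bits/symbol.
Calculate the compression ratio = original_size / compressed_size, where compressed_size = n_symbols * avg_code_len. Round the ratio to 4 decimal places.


original_size = n_symbols * orig_bits = 6633 * 32 = 212256 bits
compressed_size = n_symbols * avg_code_len = 6633 * 27.34 = 181346.22 bits
ratio = original_size / compressed_size = 212256 / 181346.22 = 1.1704

Compression ratio = 1.1704


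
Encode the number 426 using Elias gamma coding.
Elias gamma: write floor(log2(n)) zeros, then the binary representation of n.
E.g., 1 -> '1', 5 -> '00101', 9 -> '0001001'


num_bits = floor(log2(426)) + 1 = 9
leading_zeros = num_bits - 1 = 8
binary(426) = 110101010

Elias gamma(426) = '00000000' + '110101010' = 00000000110101010 (17 bits)


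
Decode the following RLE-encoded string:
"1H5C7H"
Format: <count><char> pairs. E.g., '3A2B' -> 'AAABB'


Expanding each <count><char> pair:
  1H -> 'H'
  5C -> 'CCCCC'
  7H -> 'HHHHHHH'

Decoded = HCCCCCHHHHHHH


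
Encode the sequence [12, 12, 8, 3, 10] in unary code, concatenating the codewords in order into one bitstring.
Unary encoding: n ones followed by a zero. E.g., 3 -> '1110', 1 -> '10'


Encode each number as n ones followed by a terminating 0:
  12 -> 1111111111110 (13 bits)
  12 -> 1111111111110 (13 bits)
  8 -> 111111110 (9 bits)
  3 -> 1110 (4 bits)
  10 -> 11111111110 (11 bits)
Total length = 13 + 13 + 9 + 4 + 11 = 50 bits.

Unary([12, 12, 8, 3, 10]) = 11111111111101111111111110111111110111011111111110 (50 bits)


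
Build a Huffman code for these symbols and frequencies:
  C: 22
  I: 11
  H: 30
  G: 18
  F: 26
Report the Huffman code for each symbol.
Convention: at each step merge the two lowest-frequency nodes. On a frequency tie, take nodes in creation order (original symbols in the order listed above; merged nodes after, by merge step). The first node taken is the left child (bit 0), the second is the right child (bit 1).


Huffman tree construction:
Step 1: Merge I(11) + G(18) = 29
Step 2: Merge C(22) + F(26) = 48
Step 3: Merge (I+G)(29) + H(30) = 59
Step 4: Merge (C+F)(48) + ((I+G)+H)(59) = 107
Read each symbol's code off the tree from the root (left child = 0, right child = 1).

Codes:
  C: 00 (length 2)
  I: 100 (length 3)
  H: 11 (length 2)
  G: 101 (length 3)
  F: 01 (length 2)
Average code length: 243/107 = 2.2710 bits/symbol


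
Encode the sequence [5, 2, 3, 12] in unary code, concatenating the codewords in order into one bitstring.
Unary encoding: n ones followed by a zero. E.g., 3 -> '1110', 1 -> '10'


Encode each number as n ones followed by a terminating 0:
  5 -> 111110 (6 bits)
  2 -> 110 (3 bits)
  3 -> 1110 (4 bits)
  12 -> 1111111111110 (13 bits)
Total length = 6 + 3 + 4 + 13 = 26 bits.

Unary([5, 2, 3, 12]) = 11111011011101111111111110 (26 bits)


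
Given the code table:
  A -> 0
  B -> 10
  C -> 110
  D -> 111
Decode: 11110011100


Decoding:
111 -> D
10 -> B
0 -> A
111 -> D
0 -> A
0 -> A


Result: DBADAA


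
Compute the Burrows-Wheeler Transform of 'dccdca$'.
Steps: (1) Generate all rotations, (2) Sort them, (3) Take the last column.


Rotations (sorted):
  0: $dccdca -> last char: a
  1: a$dccdc -> last char: c
  2: ca$dccd -> last char: d
  3: ccdca$d -> last char: d
  4: cdca$dc -> last char: c
  5: dca$dcc -> last char: c
  6: dccdca$ -> last char: $


BWT = acddcc$


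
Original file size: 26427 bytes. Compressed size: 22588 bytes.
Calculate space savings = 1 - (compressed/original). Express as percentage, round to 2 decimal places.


ratio = compressed/original = 22588/26427 = 0.854732
savings = 1 - ratio = 1 - 0.854732 = 0.145268
as a percentage: 0.145268 * 100 = 14.53%

Space savings = 1 - 22588/26427 = 14.53%


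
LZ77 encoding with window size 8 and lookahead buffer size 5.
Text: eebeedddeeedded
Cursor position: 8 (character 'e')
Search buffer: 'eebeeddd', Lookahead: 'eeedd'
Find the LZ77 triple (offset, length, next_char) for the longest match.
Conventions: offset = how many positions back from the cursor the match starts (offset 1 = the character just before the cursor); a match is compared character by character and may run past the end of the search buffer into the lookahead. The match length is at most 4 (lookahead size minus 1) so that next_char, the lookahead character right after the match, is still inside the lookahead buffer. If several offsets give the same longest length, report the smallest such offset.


Try each offset into the search buffer:
  offset=1 (pos 7, char 'd'): match length 0
  offset=2 (pos 6, char 'd'): match length 0
  offset=3 (pos 5, char 'd'): match length 0
  offset=4 (pos 4, char 'e'): match length 1
  offset=5 (pos 3, char 'e'): match length 2
  offset=6 (pos 2, char 'b'): match length 0
  offset=7 (pos 1, char 'e'): match length 1
  offset=8 (pos 0, char 'e'): match length 2
Longest match has length 2, found at offsets 5, 8; take the smallest, offset 5.
next_char = character at position 8 + 2 = 10 -> 'e'

Best match: offset=5, length=2 (matching 'ee' starting at position 3)
LZ77 triple: (5, 2, 'e')


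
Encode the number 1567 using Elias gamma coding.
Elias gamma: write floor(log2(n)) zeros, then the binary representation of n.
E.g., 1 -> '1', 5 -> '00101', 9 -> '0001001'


num_bits = floor(log2(1567)) + 1 = 11
leading_zeros = num_bits - 1 = 10
binary(1567) = 11000011111

Elias gamma(1567) = '0000000000' + '11000011111' = 000000000011000011111 (21 bits)


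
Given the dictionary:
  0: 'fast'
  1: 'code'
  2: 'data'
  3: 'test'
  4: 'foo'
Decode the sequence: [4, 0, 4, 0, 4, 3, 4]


Look up each index in the dictionary:
  4 -> 'foo'
  0 -> 'fast'
  4 -> 'foo'
  0 -> 'fast'
  4 -> 'foo'
  3 -> 'test'
  4 -> 'foo'

Decoded: "foo fast foo fast foo test foo"


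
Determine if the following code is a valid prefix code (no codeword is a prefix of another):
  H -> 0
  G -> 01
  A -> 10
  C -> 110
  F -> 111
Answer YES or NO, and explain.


Checking each pair (does one codeword prefix another?):
  H='0' vs G='01': prefix -- VIOLATION

NO -- this is NOT a valid prefix code. H (0) is a prefix of G (01).


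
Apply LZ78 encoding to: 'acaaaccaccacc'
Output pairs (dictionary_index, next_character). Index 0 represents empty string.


LZ78 encoding steps:
Dictionary: {0: ''}
Step 1: w='' (idx 0), next='a' -> output (0, 'a'), add 'a' as idx 1
Step 2: w='' (idx 0), next='c' -> output (0, 'c'), add 'c' as idx 2
Step 3: w='a' (idx 1), next='a' -> output (1, 'a'), add 'aa' as idx 3
Step 4: w='a' (idx 1), next='c' -> output (1, 'c'), add 'ac' as idx 4
Step 5: w='c' (idx 2), next='a' -> output (2, 'a'), add 'ca' as idx 5
Step 6: w='c' (idx 2), next='c' -> output (2, 'c'), add 'cc' as idx 6
Step 7: w='ac' (idx 4), next='c' -> output (4, 'c'), add 'acc' as idx 7


Encoded: [(0, 'a'), (0, 'c'), (1, 'a'), (1, 'c'), (2, 'a'), (2, 'c'), (4, 'c')]


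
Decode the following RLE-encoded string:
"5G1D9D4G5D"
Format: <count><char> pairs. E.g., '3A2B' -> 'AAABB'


Expanding each <count><char> pair:
  5G -> 'GGGGG'
  1D -> 'D'
  9D -> 'DDDDDDDDD'
  4G -> 'GGGG'
  5D -> 'DDDDD'

Decoded = GGGGGDDDDDDDDDDGGGGDDDDD


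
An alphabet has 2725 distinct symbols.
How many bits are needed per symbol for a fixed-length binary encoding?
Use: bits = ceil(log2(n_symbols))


log2(2725) = 11.412
Bracket: 2^11 = 2048 < 2725 <= 2^12 = 4096
So ceil(log2(2725)) = 12

bits = ceil(log2(2725)) = ceil(11.412) = 12 bits


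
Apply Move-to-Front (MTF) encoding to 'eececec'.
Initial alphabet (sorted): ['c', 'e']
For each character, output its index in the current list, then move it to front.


MTF encoding:
'e': index 1 in ['c', 'e'] -> ['e', 'c']
'e': index 0 in ['e', 'c'] -> ['e', 'c']
'c': index 1 in ['e', 'c'] -> ['c', 'e']
'e': index 1 in ['c', 'e'] -> ['e', 'c']
'c': index 1 in ['e', 'c'] -> ['c', 'e']
'e': index 1 in ['c', 'e'] -> ['e', 'c']
'c': index 1 in ['e', 'c'] -> ['c', 'e']


Output: [1, 0, 1, 1, 1, 1, 1]


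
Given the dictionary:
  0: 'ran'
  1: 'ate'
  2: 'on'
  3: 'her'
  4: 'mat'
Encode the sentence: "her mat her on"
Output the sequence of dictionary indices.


Look up each word in the dictionary:
  'her' -> 3
  'mat' -> 4
  'her' -> 3
  'on' -> 2

Encoded: [3, 4, 3, 2]


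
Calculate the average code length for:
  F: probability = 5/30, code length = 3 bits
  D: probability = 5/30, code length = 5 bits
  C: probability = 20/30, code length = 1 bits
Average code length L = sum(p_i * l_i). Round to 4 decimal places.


Weighted contributions p_i * l_i:
  F: (5/30) * 3 = 15/30
  D: (5/30) * 5 = 25/30
  C: (20/30) * 1 = 20/30
Sum = (15 + 25 + 20)/30 = 60/30

L = 60/30 = 2.0000 bits/symbol


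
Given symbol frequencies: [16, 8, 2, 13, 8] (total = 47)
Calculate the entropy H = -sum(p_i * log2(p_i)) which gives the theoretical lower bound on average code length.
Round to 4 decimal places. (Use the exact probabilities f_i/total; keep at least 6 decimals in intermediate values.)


Per-symbol terms -p_i * log2(p_i) with p_i = f_i/47:
  p = 16/47 = 0.340426: log2(p) = -1.554589, -p*log2(p) = 0.529222
  p = 8/47 = 0.170213: log2(p) = -2.554589, -p*log2(p) = 0.434824
  p = 2/47 = 0.042553: log2(p) = -4.554589, -p*log2(p) = 0.193812
  p = 13/47 = 0.276596: log2(p) = -1.854149, -p*log2(p) = 0.512850
  p = 8/47 = 0.170213: log2(p) = -2.554589, -p*log2(p) = 0.434824
H = 0.529222 + 0.434824 + 0.193812 + 0.512850 + 0.434824 = 2.105532

H = 2.1055 bits/symbol


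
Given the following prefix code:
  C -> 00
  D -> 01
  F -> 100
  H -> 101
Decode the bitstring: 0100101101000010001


Decoding step by step:
Bits 01 -> D
Bits 00 -> C
Bits 101 -> H
Bits 101 -> H
Bits 00 -> C
Bits 00 -> C
Bits 100 -> F
Bits 01 -> D


Decoded message: DCHHCCFD


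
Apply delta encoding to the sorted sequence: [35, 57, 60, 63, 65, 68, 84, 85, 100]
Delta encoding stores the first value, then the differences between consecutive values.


First value: 35
Deltas:
  57 - 35 = 22
  60 - 57 = 3
  63 - 60 = 3
  65 - 63 = 2
  68 - 65 = 3
  84 - 68 = 16
  85 - 84 = 1
  100 - 85 = 15


Delta encoded: [35, 22, 3, 3, 2, 3, 16, 1, 15]


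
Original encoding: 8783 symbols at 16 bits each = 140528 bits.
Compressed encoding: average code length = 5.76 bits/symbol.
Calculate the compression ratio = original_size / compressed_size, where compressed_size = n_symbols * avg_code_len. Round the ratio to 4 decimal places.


original_size = n_symbols * orig_bits = 8783 * 16 = 140528 bits
compressed_size = n_symbols * avg_code_len = 8783 * 5.76 = 50590.08 bits
ratio = original_size / compressed_size = 140528 / 50590.08 = 2.7778

Compression ratio = 2.7778


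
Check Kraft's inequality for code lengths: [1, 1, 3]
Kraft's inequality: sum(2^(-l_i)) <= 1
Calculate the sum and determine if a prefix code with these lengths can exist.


Sum = 2^(-1) + 2^(-1) + 2^(-3)
    = 0.5 + 0.5 + 0.125
    = 9/8 = 1.125
Since 1.125 > 1, Kraft's inequality is NOT satisfied.
A prefix code with these lengths CANNOT exist.

Kraft sum = 1.125. Not satisfied.


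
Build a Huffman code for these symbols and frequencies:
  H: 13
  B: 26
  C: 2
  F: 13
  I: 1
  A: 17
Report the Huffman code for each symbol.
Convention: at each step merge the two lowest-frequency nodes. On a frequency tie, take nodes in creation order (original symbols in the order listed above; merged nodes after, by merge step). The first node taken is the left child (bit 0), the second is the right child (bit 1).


Huffman tree construction:
Step 1: Merge I(1) + C(2) = 3
Step 2: Merge (I+C)(3) + H(13) = 16
Step 3: Merge F(13) + ((I+C)+H)(16) = 29
Step 4: Merge A(17) + B(26) = 43
Step 5: Merge (F+((I+C)+H))(29) + (A+B)(43) = 72
Read each symbol's code off the tree from the root (left child = 0, right child = 1).

Codes:
  H: 011 (length 3)
  B: 11 (length 2)
  C: 0101 (length 4)
  F: 00 (length 2)
  I: 0100 (length 4)
  A: 10 (length 2)
Average code length: 163/72 = 2.2639 bits/symbol


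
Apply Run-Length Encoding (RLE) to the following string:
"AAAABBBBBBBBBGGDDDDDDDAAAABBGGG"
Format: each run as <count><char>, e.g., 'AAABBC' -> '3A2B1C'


Scanning runs left to right:
  i=0: run of 'A' x 4 -> '4A'
  i=4: run of 'B' x 9 -> '9B'
  i=13: run of 'G' x 2 -> '2G'
  i=15: run of 'D' x 7 -> '7D'
  i=22: run of 'A' x 4 -> '4A'
  i=26: run of 'B' x 2 -> '2B'
  i=28: run of 'G' x 3 -> '3G'

RLE = 4A9B2G7D4A2B3G


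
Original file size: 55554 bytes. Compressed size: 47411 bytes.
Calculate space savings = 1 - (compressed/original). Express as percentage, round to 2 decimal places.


ratio = compressed/original = 47411/55554 = 0.853422
savings = 1 - ratio = 1 - 0.853422 = 0.146578
as a percentage: 0.146578 * 100 = 14.66%

Space savings = 1 - 47411/55554 = 14.66%


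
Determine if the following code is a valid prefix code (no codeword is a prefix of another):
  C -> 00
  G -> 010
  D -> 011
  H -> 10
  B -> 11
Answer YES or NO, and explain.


Checking each pair (does one codeword prefix another?):
  C='00' vs G='010': no prefix
  C='00' vs D='011': no prefix
  C='00' vs H='10': no prefix
  C='00' vs B='11': no prefix
  G='010' vs C='00': no prefix
  G='010' vs D='011': no prefix
  G='010' vs H='10': no prefix
  G='010' vs B='11': no prefix
  D='011' vs C='00': no prefix
  D='011' vs G='010': no prefix
  D='011' vs H='10': no prefix
  D='011' vs B='11': no prefix
  H='10' vs C='00': no prefix
  H='10' vs G='010': no prefix
  H='10' vs D='011': no prefix
  H='10' vs B='11': no prefix
  B='11' vs C='00': no prefix
  B='11' vs G='010': no prefix
  B='11' vs D='011': no prefix
  B='11' vs H='10': no prefix
No violation found over all pairs.

YES -- this is a valid prefix code. No codeword is a prefix of any other codeword.


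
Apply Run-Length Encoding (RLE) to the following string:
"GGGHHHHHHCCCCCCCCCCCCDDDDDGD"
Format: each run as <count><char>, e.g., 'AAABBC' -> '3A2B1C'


Scanning runs left to right:
  i=0: run of 'G' x 3 -> '3G'
  i=3: run of 'H' x 6 -> '6H'
  i=9: run of 'C' x 12 -> '12C'
  i=21: run of 'D' x 5 -> '5D'
  i=26: run of 'G' x 1 -> '1G'
  i=27: run of 'D' x 1 -> '1D'

RLE = 3G6H12C5D1G1D


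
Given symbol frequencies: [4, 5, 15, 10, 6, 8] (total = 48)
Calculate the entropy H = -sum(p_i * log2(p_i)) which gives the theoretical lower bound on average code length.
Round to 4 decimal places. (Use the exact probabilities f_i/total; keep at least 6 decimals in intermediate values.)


Per-symbol terms -p_i * log2(p_i) with p_i = f_i/48:
  p = 4/48 = 0.083333: log2(p) = -3.584963, -p*log2(p) = 0.298747
  p = 5/48 = 0.104167: log2(p) = -3.263034, -p*log2(p) = 0.339899
  p = 15/48 = 0.312500: log2(p) = -1.678072, -p*log2(p) = 0.524397
  p = 10/48 = 0.208333: log2(p) = -2.263034, -p*log2(p) = 0.471466
  p = 6/48 = 0.125000: log2(p) = -3.000000, -p*log2(p) = 0.375000
  p = 8/48 = 0.166667: log2(p) = -2.584963, -p*log2(p) = 0.430827
H = 0.298747 + 0.339899 + 0.524397 + 0.471466 + 0.375000 + 0.430827 = 2.440336

H = 2.4403 bits/symbol


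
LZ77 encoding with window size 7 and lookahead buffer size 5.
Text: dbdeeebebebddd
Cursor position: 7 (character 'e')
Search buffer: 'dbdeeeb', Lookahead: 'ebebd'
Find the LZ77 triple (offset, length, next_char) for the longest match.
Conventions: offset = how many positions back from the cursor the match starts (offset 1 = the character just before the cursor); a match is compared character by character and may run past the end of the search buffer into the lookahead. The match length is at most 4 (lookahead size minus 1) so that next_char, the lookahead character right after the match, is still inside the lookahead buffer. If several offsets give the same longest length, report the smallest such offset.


Try each offset into the search buffer:
  offset=1 (pos 6, char 'b'): match length 0
  offset=2 (pos 5, char 'e'): match length 4
  offset=3 (pos 4, char 'e'): match length 1
  offset=4 (pos 3, char 'e'): match length 1
  offset=5 (pos 2, char 'd'): match length 0
  offset=6 (pos 1, char 'b'): match length 0
  offset=7 (pos 0, char 'd'): match length 0
Longest match has length 4 at offset 2.
next_char = character at position 7 + 4 = 11 -> 'd'

Best match: offset=2, length=4 (matching 'ebeb' starting at position 5)
LZ77 triple: (2, 4, 'd')


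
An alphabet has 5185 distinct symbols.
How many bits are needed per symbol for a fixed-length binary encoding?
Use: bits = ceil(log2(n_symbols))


log2(5185) = 12.3401
Bracket: 2^12 = 4096 < 5185 <= 2^13 = 8192
So ceil(log2(5185)) = 13

bits = ceil(log2(5185)) = ceil(12.3401) = 13 bits


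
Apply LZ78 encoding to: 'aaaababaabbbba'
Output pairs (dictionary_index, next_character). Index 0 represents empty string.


LZ78 encoding steps:
Dictionary: {0: ''}
Step 1: w='' (idx 0), next='a' -> output (0, 'a'), add 'a' as idx 1
Step 2: w='a' (idx 1), next='a' -> output (1, 'a'), add 'aa' as idx 2
Step 3: w='a' (idx 1), next='b' -> output (1, 'b'), add 'ab' as idx 3
Step 4: w='ab' (idx 3), next='a' -> output (3, 'a'), add 'aba' as idx 4
Step 5: w='ab' (idx 3), next='b' -> output (3, 'b'), add 'abb' as idx 5
Step 6: w='' (idx 0), next='b' -> output (0, 'b'), add 'b' as idx 6
Step 7: w='b' (idx 6), next='a' -> output (6, 'a'), add 'ba' as idx 7


Encoded: [(0, 'a'), (1, 'a'), (1, 'b'), (3, 'a'), (3, 'b'), (0, 'b'), (6, 'a')]


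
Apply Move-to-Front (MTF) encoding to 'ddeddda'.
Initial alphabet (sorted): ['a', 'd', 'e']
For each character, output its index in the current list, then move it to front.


MTF encoding:
'd': index 1 in ['a', 'd', 'e'] -> ['d', 'a', 'e']
'd': index 0 in ['d', 'a', 'e'] -> ['d', 'a', 'e']
'e': index 2 in ['d', 'a', 'e'] -> ['e', 'd', 'a']
'd': index 1 in ['e', 'd', 'a'] -> ['d', 'e', 'a']
'd': index 0 in ['d', 'e', 'a'] -> ['d', 'e', 'a']
'd': index 0 in ['d', 'e', 'a'] -> ['d', 'e', 'a']
'a': index 2 in ['d', 'e', 'a'] -> ['a', 'd', 'e']


Output: [1, 0, 2, 1, 0, 0, 2]


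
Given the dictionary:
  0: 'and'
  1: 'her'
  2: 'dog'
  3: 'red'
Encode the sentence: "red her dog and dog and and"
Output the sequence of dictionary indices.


Look up each word in the dictionary:
  'red' -> 3
  'her' -> 1
  'dog' -> 2
  'and' -> 0
  'dog' -> 2
  'and' -> 0
  'and' -> 0

Encoded: [3, 1, 2, 0, 2, 0, 0]


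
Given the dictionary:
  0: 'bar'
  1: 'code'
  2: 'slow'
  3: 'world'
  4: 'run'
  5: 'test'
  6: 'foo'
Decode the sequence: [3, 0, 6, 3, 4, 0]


Look up each index in the dictionary:
  3 -> 'world'
  0 -> 'bar'
  6 -> 'foo'
  3 -> 'world'
  4 -> 'run'
  0 -> 'bar'

Decoded: "world bar foo world run bar"


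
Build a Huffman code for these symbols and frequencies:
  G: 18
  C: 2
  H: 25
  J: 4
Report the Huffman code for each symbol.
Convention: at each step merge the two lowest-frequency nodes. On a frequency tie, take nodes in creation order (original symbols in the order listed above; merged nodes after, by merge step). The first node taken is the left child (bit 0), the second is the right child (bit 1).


Huffman tree construction:
Step 1: Merge C(2) + J(4) = 6
Step 2: Merge (C+J)(6) + G(18) = 24
Step 3: Merge ((C+J)+G)(24) + H(25) = 49
Read each symbol's code off the tree from the root (left child = 0, right child = 1).

Codes:
  G: 01 (length 2)
  C: 000 (length 3)
  H: 1 (length 1)
  J: 001 (length 3)
Average code length: 79/49 = 1.6122 bits/symbol


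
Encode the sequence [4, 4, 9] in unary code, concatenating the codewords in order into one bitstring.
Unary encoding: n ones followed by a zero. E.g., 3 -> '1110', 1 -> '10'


Encode each number as n ones followed by a terminating 0:
  4 -> 11110 (5 bits)
  4 -> 11110 (5 bits)
  9 -> 1111111110 (10 bits)
Total length = 5 + 5 + 10 = 20 bits.

Unary([4, 4, 9]) = 11110111101111111110 (20 bits)


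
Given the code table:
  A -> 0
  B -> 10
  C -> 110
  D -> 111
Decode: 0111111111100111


Decoding:
0 -> A
111 -> D
111 -> D
111 -> D
10 -> B
0 -> A
111 -> D


Result: ADDDBAD


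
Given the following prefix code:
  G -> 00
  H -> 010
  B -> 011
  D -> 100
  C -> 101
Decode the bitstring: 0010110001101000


Decoding step by step:
Bits 00 -> G
Bits 101 -> C
Bits 100 -> D
Bits 011 -> B
Bits 010 -> H
Bits 00 -> G


Decoded message: GCDBHG


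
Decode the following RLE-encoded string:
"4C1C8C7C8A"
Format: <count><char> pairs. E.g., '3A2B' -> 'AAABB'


Expanding each <count><char> pair:
  4C -> 'CCCC'
  1C -> 'C'
  8C -> 'CCCCCCCC'
  7C -> 'CCCCCCC'
  8A -> 'AAAAAAAA'

Decoded = CCCCCCCCCCCCCCCCCCCCAAAAAAAA


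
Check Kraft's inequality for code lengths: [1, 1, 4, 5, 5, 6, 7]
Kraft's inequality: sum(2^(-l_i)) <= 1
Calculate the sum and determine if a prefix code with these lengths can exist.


Sum = 2^(-1) + 2^(-1) + 2^(-4) + 2^(-5) + 2^(-5) + 2^(-6) + 2^(-7)
    = 0.5 + 0.5 + 0.0625 + 0.03125 + 0.03125 + 0.015625 + 0.0078125
    = 147/128 = 1.1484375
Since 1.1484375 > 1, Kraft's inequality is NOT satisfied.
A prefix code with these lengths CANNOT exist.

Kraft sum = 1.1484375. Not satisfied.


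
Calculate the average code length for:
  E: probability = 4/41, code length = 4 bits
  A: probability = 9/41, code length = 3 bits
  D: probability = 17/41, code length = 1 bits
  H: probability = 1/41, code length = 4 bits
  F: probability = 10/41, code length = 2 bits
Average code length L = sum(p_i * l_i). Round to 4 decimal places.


Weighted contributions p_i * l_i:
  E: (4/41) * 4 = 16/41
  A: (9/41) * 3 = 27/41
  D: (17/41) * 1 = 17/41
  H: (1/41) * 4 = 4/41
  F: (10/41) * 2 = 20/41
Sum = (16 + 27 + 17 + 4 + 20)/41 = 84/41

L = 84/41 = 2.0488 bits/symbol


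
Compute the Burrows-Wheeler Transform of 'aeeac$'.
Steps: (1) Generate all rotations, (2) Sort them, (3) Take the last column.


Rotations (sorted):
  0: $aeeac -> last char: c
  1: ac$aee -> last char: e
  2: aeeac$ -> last char: $
  3: c$aeea -> last char: a
  4: eac$ae -> last char: e
  5: eeac$a -> last char: a


BWT = ce$aea


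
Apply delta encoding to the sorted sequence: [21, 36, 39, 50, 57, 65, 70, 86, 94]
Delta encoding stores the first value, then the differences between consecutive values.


First value: 21
Deltas:
  36 - 21 = 15
  39 - 36 = 3
  50 - 39 = 11
  57 - 50 = 7
  65 - 57 = 8
  70 - 65 = 5
  86 - 70 = 16
  94 - 86 = 8


Delta encoded: [21, 15, 3, 11, 7, 8, 5, 16, 8]


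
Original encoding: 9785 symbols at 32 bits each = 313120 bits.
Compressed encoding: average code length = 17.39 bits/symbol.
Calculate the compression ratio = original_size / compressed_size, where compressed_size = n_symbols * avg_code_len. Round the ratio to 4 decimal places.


original_size = n_symbols * orig_bits = 9785 * 32 = 313120 bits
compressed_size = n_symbols * avg_code_len = 9785 * 17.39 = 170161.15 bits
ratio = original_size / compressed_size = 313120 / 170161.15 = 1.8401

Compression ratio = 1.8401


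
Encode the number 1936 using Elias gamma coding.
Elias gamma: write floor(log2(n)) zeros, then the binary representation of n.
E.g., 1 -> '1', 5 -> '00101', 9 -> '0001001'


num_bits = floor(log2(1936)) + 1 = 11
leading_zeros = num_bits - 1 = 10
binary(1936) = 11110010000

Elias gamma(1936) = '0000000000' + '11110010000' = 000000000011110010000 (21 bits)


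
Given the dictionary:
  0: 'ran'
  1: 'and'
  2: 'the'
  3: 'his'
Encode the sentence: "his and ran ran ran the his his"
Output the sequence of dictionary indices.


Look up each word in the dictionary:
  'his' -> 3
  'and' -> 1
  'ran' -> 0
  'ran' -> 0
  'ran' -> 0
  'the' -> 2
  'his' -> 3
  'his' -> 3

Encoded: [3, 1, 0, 0, 0, 2, 3, 3]


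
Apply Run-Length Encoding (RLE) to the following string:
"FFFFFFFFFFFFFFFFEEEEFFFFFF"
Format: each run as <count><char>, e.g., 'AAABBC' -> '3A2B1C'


Scanning runs left to right:
  i=0: run of 'F' x 16 -> '16F'
  i=16: run of 'E' x 4 -> '4E'
  i=20: run of 'F' x 6 -> '6F'

RLE = 16F4E6F


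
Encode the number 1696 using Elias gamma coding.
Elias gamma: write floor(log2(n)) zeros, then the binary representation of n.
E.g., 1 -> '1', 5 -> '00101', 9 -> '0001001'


num_bits = floor(log2(1696)) + 1 = 11
leading_zeros = num_bits - 1 = 10
binary(1696) = 11010100000

Elias gamma(1696) = '0000000000' + '11010100000' = 000000000011010100000 (21 bits)


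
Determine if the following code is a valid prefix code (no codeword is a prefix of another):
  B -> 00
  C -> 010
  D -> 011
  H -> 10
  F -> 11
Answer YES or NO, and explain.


Checking each pair (does one codeword prefix another?):
  B='00' vs C='010': no prefix
  B='00' vs D='011': no prefix
  B='00' vs H='10': no prefix
  B='00' vs F='11': no prefix
  C='010' vs B='00': no prefix
  C='010' vs D='011': no prefix
  C='010' vs H='10': no prefix
  C='010' vs F='11': no prefix
  D='011' vs B='00': no prefix
  D='011' vs C='010': no prefix
  D='011' vs H='10': no prefix
  D='011' vs F='11': no prefix
  H='10' vs B='00': no prefix
  H='10' vs C='010': no prefix
  H='10' vs D='011': no prefix
  H='10' vs F='11': no prefix
  F='11' vs B='00': no prefix
  F='11' vs C='010': no prefix
  F='11' vs D='011': no prefix
  F='11' vs H='10': no prefix
No violation found over all pairs.

YES -- this is a valid prefix code. No codeword is a prefix of any other codeword.


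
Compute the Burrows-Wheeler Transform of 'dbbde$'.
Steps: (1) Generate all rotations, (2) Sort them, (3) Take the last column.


Rotations (sorted):
  0: $dbbde -> last char: e
  1: bbde$d -> last char: d
  2: bde$db -> last char: b
  3: dbbde$ -> last char: $
  4: de$dbb -> last char: b
  5: e$dbbd -> last char: d


BWT = edb$bd


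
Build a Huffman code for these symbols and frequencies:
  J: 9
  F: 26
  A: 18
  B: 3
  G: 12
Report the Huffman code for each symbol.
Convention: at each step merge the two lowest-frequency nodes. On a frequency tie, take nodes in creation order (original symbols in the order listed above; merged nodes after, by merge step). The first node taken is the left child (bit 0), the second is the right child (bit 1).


Huffman tree construction:
Step 1: Merge B(3) + J(9) = 12
Step 2: Merge G(12) + (B+J)(12) = 24
Step 3: Merge A(18) + (G+(B+J))(24) = 42
Step 4: Merge F(26) + (A+(G+(B+J)))(42) = 68
Read each symbol's code off the tree from the root (left child = 0, right child = 1).

Codes:
  J: 1111 (length 4)
  F: 0 (length 1)
  A: 10 (length 2)
  B: 1110 (length 4)
  G: 110 (length 3)
Average code length: 146/68 = 2.1471 bits/symbol


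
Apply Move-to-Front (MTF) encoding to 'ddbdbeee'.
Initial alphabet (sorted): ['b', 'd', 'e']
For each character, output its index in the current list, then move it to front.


MTF encoding:
'd': index 1 in ['b', 'd', 'e'] -> ['d', 'b', 'e']
'd': index 0 in ['d', 'b', 'e'] -> ['d', 'b', 'e']
'b': index 1 in ['d', 'b', 'e'] -> ['b', 'd', 'e']
'd': index 1 in ['b', 'd', 'e'] -> ['d', 'b', 'e']
'b': index 1 in ['d', 'b', 'e'] -> ['b', 'd', 'e']
'e': index 2 in ['b', 'd', 'e'] -> ['e', 'b', 'd']
'e': index 0 in ['e', 'b', 'd'] -> ['e', 'b', 'd']
'e': index 0 in ['e', 'b', 'd'] -> ['e', 'b', 'd']


Output: [1, 0, 1, 1, 1, 2, 0, 0]


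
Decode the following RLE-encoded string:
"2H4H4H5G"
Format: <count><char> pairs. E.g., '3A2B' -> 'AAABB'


Expanding each <count><char> pair:
  2H -> 'HH'
  4H -> 'HHHH'
  4H -> 'HHHH'
  5G -> 'GGGGG'

Decoded = HHHHHHHHHHGGGGG


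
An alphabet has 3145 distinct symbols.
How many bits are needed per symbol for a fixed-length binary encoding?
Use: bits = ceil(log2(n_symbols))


log2(3145) = 11.6188
Bracket: 2^11 = 2048 < 3145 <= 2^12 = 4096
So ceil(log2(3145)) = 12

bits = ceil(log2(3145)) = ceil(11.6188) = 12 bits


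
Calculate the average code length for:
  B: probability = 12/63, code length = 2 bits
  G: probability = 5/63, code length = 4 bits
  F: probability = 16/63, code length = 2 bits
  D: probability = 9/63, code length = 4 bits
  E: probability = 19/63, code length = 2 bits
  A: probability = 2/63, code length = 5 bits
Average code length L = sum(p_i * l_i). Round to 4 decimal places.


Weighted contributions p_i * l_i:
  B: (12/63) * 2 = 24/63
  G: (5/63) * 4 = 20/63
  F: (16/63) * 2 = 32/63
  D: (9/63) * 4 = 36/63
  E: (19/63) * 2 = 38/63
  A: (2/63) * 5 = 10/63
Sum = (24 + 20 + 32 + 36 + 38 + 10)/63 = 160/63

L = 160/63 = 2.5397 bits/symbol


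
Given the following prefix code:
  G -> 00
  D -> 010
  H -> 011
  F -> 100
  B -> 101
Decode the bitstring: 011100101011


Decoding step by step:
Bits 011 -> H
Bits 100 -> F
Bits 101 -> B
Bits 011 -> H


Decoded message: HFBH


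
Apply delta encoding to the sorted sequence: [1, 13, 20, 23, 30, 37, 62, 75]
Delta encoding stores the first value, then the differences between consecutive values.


First value: 1
Deltas:
  13 - 1 = 12
  20 - 13 = 7
  23 - 20 = 3
  30 - 23 = 7
  37 - 30 = 7
  62 - 37 = 25
  75 - 62 = 13


Delta encoded: [1, 12, 7, 3, 7, 7, 25, 13]


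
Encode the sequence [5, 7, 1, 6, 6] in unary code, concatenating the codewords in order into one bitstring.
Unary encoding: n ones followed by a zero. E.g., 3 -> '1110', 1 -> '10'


Encode each number as n ones followed by a terminating 0:
  5 -> 111110 (6 bits)
  7 -> 11111110 (8 bits)
  1 -> 10 (2 bits)
  6 -> 1111110 (7 bits)
  6 -> 1111110 (7 bits)
Total length = 6 + 8 + 2 + 7 + 7 = 30 bits.

Unary([5, 7, 1, 6, 6]) = 111110111111101011111101111110 (30 bits)


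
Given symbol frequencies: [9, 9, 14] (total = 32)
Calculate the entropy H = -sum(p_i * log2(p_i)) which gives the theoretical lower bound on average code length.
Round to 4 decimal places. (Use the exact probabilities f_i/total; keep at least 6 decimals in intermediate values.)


Per-symbol terms -p_i * log2(p_i) with p_i = f_i/32:
  p = 9/32 = 0.281250: log2(p) = -1.830075, -p*log2(p) = 0.514709
  p = 9/32 = 0.281250: log2(p) = -1.830075, -p*log2(p) = 0.514709
  p = 14/32 = 0.437500: log2(p) = -1.192645, -p*log2(p) = 0.521782
H = 0.514709 + 0.514709 + 0.521782 = 1.551200

H = 1.5512 bits/symbol


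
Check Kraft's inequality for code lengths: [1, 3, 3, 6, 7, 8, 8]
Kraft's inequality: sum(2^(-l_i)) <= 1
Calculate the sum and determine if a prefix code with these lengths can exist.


Sum = 2^(-1) + 2^(-3) + 2^(-3) + 2^(-6) + 2^(-7) + 2^(-8) + 2^(-8)
    = 0.5 + 0.125 + 0.125 + 0.015625 + 0.0078125 + 0.00390625 + 0.00390625
    = 200/256 = 0.78125
Since 0.78125 <= 1, Kraft's inequality IS satisfied.
A prefix code with these lengths CAN exist.

Kraft sum = 0.78125. Satisfied.


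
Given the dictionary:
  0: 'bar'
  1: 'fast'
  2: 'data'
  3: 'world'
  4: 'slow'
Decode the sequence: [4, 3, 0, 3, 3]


Look up each index in the dictionary:
  4 -> 'slow'
  3 -> 'world'
  0 -> 'bar'
  3 -> 'world'
  3 -> 'world'

Decoded: "slow world bar world world"


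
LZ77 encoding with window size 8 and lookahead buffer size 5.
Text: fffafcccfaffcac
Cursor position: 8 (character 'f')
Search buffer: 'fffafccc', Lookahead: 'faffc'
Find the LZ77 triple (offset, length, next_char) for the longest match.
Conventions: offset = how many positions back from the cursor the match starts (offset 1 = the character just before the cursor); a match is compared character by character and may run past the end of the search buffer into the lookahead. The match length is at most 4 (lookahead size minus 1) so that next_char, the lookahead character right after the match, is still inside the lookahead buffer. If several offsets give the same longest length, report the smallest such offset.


Try each offset into the search buffer:
  offset=1 (pos 7, char 'c'): match length 0
  offset=2 (pos 6, char 'c'): match length 0
  offset=3 (pos 5, char 'c'): match length 0
  offset=4 (pos 4, char 'f'): match length 1
  offset=5 (pos 3, char 'a'): match length 0
  offset=6 (pos 2, char 'f'): match length 3
  offset=7 (pos 1, char 'f'): match length 1
  offset=8 (pos 0, char 'f'): match length 1
Longest match has length 3 at offset 6.
next_char = character at position 8 + 3 = 11 -> 'f'

Best match: offset=6, length=3 (matching 'faf' starting at position 2)
LZ77 triple: (6, 3, 'f')


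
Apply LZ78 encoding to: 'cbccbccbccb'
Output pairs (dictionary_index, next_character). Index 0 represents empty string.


LZ78 encoding steps:
Dictionary: {0: ''}
Step 1: w='' (idx 0), next='c' -> output (0, 'c'), add 'c' as idx 1
Step 2: w='' (idx 0), next='b' -> output (0, 'b'), add 'b' as idx 2
Step 3: w='c' (idx 1), next='c' -> output (1, 'c'), add 'cc' as idx 3
Step 4: w='b' (idx 2), next='c' -> output (2, 'c'), add 'bc' as idx 4
Step 5: w='c' (idx 1), next='b' -> output (1, 'b'), add 'cb' as idx 5
Step 6: w='cc' (idx 3), next='b' -> output (3, 'b'), add 'ccb' as idx 6


Encoded: [(0, 'c'), (0, 'b'), (1, 'c'), (2, 'c'), (1, 'b'), (3, 'b')]


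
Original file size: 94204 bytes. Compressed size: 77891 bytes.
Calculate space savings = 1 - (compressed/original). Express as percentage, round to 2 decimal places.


ratio = compressed/original = 77891/94204 = 0.826833
savings = 1 - ratio = 1 - 0.826833 = 0.173167
as a percentage: 0.173167 * 100 = 17.32%

Space savings = 1 - 77891/94204 = 17.32%
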